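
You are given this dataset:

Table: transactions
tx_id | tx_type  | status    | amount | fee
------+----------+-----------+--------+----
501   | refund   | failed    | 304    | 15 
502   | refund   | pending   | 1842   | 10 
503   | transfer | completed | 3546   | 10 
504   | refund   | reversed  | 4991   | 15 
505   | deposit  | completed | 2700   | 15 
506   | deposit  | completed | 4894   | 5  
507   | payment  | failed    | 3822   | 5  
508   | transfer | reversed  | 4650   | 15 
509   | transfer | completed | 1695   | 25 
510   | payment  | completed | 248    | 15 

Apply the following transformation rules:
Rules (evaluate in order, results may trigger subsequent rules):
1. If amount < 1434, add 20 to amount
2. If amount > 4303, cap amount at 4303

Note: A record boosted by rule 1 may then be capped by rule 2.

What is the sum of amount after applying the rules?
27106

Step 1: Apply rule 1 to records with amount < 1434
  - 2 records get bonus of 20
  - Of these, 0 records then exceed 4303 and get capped
Step 2: Apply rule 2 to records with amount > 4303
  - 3 records (original) are capped
Step 3: Calculate final sum = 27106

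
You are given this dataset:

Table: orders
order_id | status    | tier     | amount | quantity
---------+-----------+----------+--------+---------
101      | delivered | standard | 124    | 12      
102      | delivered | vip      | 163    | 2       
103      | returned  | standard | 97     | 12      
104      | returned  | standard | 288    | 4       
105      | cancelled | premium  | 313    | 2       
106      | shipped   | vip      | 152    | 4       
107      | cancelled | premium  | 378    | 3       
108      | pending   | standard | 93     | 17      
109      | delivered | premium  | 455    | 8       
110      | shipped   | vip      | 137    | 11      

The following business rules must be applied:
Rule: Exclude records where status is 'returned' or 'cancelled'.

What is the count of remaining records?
6

Step 1: Count records to exclude
  - 2 (returned) + 2 (cancelled) = 4 records
Step 2: Total records: 10
Step 3: Remaining = 10 - 4 = 6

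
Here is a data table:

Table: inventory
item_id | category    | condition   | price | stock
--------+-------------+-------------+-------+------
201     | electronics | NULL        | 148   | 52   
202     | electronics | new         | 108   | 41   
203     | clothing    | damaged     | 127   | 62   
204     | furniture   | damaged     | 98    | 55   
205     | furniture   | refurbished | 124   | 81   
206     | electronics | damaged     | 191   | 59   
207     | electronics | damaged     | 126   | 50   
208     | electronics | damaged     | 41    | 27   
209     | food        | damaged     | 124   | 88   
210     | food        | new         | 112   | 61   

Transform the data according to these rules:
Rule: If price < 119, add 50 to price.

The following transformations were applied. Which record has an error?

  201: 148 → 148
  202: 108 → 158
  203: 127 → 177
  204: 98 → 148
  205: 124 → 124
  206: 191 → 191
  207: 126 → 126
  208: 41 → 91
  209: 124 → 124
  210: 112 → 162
Record 203 has an error. The correct transformed value should be 127, not 177.

Step 1: Check each record against the rule
Step 2: Record 203 has price = 127
Step 3: Since 127 >= 119, the bonus should not have been applied
Step 4: Correct value = 127, but claimed value = 177
Conclusion: Record 203 has the error.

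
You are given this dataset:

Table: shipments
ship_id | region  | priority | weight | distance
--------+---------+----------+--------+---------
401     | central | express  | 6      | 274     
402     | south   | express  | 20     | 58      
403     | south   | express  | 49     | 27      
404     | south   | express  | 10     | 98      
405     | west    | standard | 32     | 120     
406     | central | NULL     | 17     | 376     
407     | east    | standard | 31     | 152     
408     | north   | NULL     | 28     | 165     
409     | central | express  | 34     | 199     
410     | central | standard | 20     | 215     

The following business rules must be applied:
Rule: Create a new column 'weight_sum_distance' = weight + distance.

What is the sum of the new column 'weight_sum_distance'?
1931

Step 1: For each record, compute weight + distance
Example calculations:
  6 + 274 = 280
  20 + 58 = 78
  49 + 27 = 76
  ...
Step 2: Sum all derived values
Step 3: Total = 1931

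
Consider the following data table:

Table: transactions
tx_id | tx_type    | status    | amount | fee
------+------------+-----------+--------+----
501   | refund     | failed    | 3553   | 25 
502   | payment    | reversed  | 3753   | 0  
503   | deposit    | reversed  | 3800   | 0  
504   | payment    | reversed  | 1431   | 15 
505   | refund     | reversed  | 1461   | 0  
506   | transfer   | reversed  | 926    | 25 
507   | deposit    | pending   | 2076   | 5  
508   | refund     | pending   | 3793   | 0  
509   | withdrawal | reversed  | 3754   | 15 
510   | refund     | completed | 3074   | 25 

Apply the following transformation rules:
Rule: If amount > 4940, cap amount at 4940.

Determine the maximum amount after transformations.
3800

Step 1: Original maximum amount = 3800
Step 2: Check cap of 4940 against maximum
Step 3: No records exceed the cap (max 3800 <= cap 4940), so no capping applies
Step 4: Maximum after transformation = 3800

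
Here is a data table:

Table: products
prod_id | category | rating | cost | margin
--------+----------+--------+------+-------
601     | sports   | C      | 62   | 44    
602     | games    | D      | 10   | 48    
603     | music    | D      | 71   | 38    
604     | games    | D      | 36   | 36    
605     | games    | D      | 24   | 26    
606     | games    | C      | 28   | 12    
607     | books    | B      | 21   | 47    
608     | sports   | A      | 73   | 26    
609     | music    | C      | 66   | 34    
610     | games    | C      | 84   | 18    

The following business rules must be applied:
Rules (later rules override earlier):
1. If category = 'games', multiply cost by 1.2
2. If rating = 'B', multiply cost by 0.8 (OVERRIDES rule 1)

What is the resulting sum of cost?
507.2

Step 1: Rule 2 takes priority for records with rating = 'B'
  - 1 records: 21 × 0.8 = 16.8
Step 2: Rule 1 applies to remaining records with category = 'games'
  - 5 records: 182 × 1.2 = 218.4
Step 3: Other records unchanged: 272
Step 4: Final sum = 16.8 + 218.4 + 272 = 507.2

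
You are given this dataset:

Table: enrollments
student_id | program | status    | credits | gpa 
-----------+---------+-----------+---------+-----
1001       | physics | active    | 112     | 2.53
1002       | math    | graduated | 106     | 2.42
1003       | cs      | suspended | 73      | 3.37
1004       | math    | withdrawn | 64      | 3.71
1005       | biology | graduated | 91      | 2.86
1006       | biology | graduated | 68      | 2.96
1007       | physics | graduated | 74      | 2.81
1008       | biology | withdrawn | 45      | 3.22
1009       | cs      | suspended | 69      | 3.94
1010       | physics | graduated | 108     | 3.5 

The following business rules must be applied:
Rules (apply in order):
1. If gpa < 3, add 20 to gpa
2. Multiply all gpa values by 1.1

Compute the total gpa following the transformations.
144.45

Step 1: Apply Rule 1 - Add 20 to records with gpa < 3
  - 5 records affected: 13.58 + (5 × 20) = 113.58
  - Unaffected records: 17.74
  - Sum after Rule 1: 131.32
Step 2: Apply Rule 2 - Multiply all by 1.1
  - 131.32 × 1.1 = 144.45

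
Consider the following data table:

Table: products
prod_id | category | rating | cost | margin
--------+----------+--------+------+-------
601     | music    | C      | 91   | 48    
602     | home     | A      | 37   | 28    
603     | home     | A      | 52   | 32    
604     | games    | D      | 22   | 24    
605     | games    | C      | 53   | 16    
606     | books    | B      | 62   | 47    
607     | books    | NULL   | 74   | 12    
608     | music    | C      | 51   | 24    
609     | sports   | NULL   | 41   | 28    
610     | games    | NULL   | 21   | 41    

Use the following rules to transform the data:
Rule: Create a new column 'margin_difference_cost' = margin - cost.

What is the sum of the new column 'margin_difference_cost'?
-204

Step 1: For each record, compute margin - cost
Example calculations:
  48 - 91 = -43
  28 - 37 = -9
  32 - 52 = -20
  ...
Step 2: Sum all derived values
Step 3: Total = -204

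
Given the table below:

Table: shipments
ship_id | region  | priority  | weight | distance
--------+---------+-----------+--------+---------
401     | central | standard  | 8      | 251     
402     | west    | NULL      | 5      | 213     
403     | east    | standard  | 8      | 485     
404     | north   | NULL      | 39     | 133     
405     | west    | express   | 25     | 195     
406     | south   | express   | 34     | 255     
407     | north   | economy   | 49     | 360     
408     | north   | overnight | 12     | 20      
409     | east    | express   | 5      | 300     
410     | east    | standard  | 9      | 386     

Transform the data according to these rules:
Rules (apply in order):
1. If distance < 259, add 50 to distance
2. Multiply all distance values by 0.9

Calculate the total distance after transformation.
2608.2

Step 1: Apply Rule 1 - Add 50 to records with distance < 259
  - 6 records affected: 1067 + (6 × 50) = 1367
  - Unaffected records: 1531
  - Sum after Rule 1: 2898
Step 2: Apply Rule 2 - Multiply all by 0.9
  - 2898 × 0.9 = 2608.2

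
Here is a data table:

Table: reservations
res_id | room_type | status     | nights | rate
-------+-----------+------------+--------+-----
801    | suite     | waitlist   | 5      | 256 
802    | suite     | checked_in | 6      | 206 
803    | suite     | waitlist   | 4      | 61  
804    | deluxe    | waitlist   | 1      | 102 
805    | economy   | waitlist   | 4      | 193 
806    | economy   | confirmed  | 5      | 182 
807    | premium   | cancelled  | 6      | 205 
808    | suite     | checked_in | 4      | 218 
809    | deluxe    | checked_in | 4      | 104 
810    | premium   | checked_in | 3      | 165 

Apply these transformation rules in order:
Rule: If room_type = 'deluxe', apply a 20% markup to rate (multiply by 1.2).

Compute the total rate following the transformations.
1733.2

Step 1: Records with room_type = 'deluxe' have total rate = 206
Step 2: Apply multiplier: 206 × 1.2 = 247.2
Step 3: Other records total: 1486
Step 4: Final sum = 247.2 + 1486 = 1733.2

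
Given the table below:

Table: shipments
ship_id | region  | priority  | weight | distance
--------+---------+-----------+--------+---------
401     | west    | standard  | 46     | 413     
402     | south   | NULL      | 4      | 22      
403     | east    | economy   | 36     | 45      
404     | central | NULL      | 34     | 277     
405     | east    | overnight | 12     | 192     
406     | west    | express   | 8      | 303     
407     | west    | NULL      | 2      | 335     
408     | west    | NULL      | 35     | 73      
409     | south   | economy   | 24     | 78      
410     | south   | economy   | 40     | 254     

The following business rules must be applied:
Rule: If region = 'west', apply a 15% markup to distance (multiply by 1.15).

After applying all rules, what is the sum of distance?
2160.6

Step 1: Records with region = 'west' have total distance = 1124
Step 2: Apply multiplier: 1124 × 1.15 = 1292.6
Step 3: Other records total: 868
Step 4: Final sum = 1292.6 + 868 = 2160.6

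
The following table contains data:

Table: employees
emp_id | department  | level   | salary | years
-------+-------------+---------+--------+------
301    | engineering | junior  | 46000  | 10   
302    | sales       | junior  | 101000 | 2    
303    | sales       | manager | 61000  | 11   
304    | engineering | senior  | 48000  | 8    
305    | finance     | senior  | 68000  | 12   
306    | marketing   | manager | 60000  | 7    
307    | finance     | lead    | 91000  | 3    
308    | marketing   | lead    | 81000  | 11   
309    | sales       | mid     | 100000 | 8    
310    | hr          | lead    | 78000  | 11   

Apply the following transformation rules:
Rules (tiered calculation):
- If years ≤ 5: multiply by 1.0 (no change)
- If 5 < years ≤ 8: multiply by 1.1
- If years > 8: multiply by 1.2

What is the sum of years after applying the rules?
96.3

Step 1: Tier 1 (years ≤ 5): 2 records, sum = 5 × 1.0 = 5.0
Step 2: Tier 2 (5 < years ≤ 8): 3 records, sum = 23 × 1.1 = 25.3
Step 3: Tier 3 (years > 8): 5 records, sum = 55 × 1.2 = 66.0
Step 4: Final sum = 5.0 + 25.3 + 66.0 = 96.3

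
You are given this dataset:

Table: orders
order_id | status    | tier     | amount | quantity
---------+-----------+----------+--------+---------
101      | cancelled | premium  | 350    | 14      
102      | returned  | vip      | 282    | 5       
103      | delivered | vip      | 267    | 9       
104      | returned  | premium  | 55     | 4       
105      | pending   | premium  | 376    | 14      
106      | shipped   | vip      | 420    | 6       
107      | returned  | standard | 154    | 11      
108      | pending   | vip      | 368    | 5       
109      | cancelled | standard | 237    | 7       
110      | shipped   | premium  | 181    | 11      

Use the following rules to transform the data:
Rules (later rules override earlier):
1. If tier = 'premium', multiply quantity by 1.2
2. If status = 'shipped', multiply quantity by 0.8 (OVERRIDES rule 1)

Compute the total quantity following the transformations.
89.0

Step 1: Rule 2 takes priority for records with status = 'shipped'
  - 2 records: 17 × 0.8 = 13.6
Step 2: Rule 1 applies to remaining records with tier = 'premium'
  - 3 records: 32 × 1.2 = 38.4
Step 3: Other records unchanged: 37
Step 4: Final sum = 13.6 + 38.4 + 37 = 89.0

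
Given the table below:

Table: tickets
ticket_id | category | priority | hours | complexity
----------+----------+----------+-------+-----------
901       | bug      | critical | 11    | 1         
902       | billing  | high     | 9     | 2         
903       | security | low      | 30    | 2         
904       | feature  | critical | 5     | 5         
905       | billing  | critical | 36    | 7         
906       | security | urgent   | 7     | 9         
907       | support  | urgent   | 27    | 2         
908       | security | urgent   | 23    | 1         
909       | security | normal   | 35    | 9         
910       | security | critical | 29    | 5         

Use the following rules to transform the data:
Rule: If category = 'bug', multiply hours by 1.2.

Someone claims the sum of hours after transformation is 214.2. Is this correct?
Yes, the result is correct.

Step 1: Calculate the correct sum after transformation
Step 2: Apply multiplier 1.2 to records where category = 'bug'
Step 3: Correct result = 214.2
Step 4: Claimed result = 214.2
Step 5: 214.2 = 214.2 ✓
Conclusion: The claimed result is correct.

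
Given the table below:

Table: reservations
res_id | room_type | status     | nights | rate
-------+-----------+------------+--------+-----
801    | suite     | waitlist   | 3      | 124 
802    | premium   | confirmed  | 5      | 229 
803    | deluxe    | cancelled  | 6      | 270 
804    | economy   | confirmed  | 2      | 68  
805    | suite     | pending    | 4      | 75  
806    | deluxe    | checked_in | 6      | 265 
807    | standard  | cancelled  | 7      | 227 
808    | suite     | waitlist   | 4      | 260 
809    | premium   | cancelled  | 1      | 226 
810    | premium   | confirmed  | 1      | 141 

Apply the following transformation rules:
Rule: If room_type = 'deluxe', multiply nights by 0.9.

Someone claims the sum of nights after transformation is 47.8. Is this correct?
No, the correct result is 37.8.

Step 1: Calculate the correct sum after transformation
Step 2: Apply multiplier 0.9 to records where room_type = 'deluxe'
Step 3: Correct result = 37.8
Step 4: Claimed result = 47.8
Step 5: 37.8 ≠ 47.8
Conclusion: The claimed result is incorrect. The correct answer is 37.8.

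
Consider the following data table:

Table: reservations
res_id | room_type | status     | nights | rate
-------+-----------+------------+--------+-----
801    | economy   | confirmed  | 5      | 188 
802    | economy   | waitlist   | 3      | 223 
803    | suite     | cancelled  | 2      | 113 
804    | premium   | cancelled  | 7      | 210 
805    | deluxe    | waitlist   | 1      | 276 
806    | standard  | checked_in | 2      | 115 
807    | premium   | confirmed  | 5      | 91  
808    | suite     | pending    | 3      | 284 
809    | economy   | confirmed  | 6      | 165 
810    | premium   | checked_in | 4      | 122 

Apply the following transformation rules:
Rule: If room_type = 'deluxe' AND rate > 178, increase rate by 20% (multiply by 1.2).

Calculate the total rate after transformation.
1842.2

Step 1: Find records where room_type = 'deluxe' AND rate > 178
Step 2: 1 records match, summing to 276
Step 3: After multiplier: 276 × 1.2 = 331.2
Step 4: Unaffected records sum: 1511
Step 5: Final sum = 331.2 + 1511 = 1842.2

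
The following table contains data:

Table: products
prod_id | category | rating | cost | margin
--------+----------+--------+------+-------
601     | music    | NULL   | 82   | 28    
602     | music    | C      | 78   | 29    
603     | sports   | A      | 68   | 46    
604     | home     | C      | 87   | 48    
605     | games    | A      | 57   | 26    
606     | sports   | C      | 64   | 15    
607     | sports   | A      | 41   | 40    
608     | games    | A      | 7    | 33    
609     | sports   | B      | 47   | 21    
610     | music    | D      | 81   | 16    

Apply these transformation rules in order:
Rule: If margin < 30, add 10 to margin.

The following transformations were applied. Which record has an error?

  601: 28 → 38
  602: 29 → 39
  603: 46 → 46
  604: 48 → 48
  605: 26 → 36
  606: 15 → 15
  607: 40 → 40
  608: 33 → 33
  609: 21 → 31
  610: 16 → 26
Record 606 has an error. The correct transformed value should be 25, not 15.

Step 1: Check each record against the rule
Step 2: Record 606 has margin = 15
Step 3: Since 15 < 30, the bonus should have been applied
Step 4: Correct value = 25, but claimed value = 15
Conclusion: Record 606 has the error.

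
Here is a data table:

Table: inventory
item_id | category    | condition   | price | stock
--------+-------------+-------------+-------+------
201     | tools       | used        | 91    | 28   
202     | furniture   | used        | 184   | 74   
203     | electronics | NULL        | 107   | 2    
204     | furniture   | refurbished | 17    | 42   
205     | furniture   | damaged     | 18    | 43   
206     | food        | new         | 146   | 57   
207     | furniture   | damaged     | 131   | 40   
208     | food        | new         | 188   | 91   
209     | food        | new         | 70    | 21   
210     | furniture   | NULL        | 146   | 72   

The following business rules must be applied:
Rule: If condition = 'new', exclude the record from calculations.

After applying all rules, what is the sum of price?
694

Step 1: Identify records where condition = 'new'
Step 2: The excluded records sum to 404
Step 3: Original total price = 1098
Step 4: Remaining total = 1098 - 404 = 694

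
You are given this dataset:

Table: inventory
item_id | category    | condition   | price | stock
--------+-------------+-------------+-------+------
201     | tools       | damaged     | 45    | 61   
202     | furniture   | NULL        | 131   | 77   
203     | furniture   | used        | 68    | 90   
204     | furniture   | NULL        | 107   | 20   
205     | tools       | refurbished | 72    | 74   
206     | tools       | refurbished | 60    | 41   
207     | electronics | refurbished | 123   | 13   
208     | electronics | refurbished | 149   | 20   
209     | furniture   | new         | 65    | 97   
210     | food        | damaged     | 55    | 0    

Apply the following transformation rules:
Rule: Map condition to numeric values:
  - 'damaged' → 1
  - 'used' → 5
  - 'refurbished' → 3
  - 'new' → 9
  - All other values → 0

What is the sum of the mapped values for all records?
28

Step 1: Apply mapping to each record
Step 2: Count by status:
  'damaged': 2 records × 1 = 2
  'used': 1 records × 5 = 5
  'refurbished': 4 records × 3 = 12
  'new': 1 records × 9 = 9
Step 3: Sum all mapped values = 28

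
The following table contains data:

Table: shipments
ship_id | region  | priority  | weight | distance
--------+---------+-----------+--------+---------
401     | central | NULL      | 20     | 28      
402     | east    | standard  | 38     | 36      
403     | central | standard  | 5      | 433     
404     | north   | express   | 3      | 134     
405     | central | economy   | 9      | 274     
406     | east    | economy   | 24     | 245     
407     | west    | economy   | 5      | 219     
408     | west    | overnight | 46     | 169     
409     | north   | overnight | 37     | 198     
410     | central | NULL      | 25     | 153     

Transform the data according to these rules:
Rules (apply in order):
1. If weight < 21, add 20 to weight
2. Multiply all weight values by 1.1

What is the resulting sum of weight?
343.2

Step 1: Apply Rule 1 - Add 20 to records with weight < 21
  - 5 records affected: 42 + (5 × 20) = 142
  - Unaffected records: 170
  - Sum after Rule 1: 312
Step 2: Apply Rule 2 - Multiply all by 1.1
  - 312 × 1.1 = 343.2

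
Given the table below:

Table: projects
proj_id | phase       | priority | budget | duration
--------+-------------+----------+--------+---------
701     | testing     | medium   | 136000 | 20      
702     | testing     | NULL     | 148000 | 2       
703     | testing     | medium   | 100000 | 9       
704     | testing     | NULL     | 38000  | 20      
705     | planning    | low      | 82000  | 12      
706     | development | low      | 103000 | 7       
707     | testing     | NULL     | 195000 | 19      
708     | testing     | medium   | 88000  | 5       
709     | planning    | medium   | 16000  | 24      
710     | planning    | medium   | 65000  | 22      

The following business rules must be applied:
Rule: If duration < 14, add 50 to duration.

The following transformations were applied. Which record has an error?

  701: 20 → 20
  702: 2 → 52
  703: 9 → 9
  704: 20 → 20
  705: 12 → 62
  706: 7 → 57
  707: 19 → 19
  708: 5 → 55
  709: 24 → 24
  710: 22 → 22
Record 703 has an error. The correct transformed value should be 59, not 9.

Step 1: Check each record against the rule
Step 2: Record 703 has duration = 9
Step 3: Since 9 < 14, the bonus should have been applied
Step 4: Correct value = 59, but claimed value = 9
Conclusion: Record 703 has the error.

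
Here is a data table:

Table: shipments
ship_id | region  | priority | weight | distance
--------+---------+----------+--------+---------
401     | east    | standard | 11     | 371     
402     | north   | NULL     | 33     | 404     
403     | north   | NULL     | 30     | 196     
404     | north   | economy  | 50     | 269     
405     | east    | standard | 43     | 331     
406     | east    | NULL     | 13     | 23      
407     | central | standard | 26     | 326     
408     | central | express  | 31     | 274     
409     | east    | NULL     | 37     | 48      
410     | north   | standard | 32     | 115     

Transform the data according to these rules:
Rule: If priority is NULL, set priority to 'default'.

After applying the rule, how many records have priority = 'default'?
4

Step 1: Count records where priority IS NULL
Step 2: Found 4 records with NULL priority
Step 3: These records will have priority set to 'default'
Step 4: Records already having priority = 'default': 0
Step 5: Answer: 4 + 0 = 4 records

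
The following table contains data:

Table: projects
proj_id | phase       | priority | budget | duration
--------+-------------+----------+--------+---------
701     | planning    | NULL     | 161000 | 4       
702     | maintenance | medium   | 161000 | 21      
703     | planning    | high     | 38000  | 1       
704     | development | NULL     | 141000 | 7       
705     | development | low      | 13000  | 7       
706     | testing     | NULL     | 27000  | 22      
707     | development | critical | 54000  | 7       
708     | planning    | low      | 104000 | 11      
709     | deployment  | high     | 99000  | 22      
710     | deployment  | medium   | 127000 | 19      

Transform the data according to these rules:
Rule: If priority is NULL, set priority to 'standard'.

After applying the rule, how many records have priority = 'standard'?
3

Step 1: Count records where priority IS NULL
Step 2: Found 3 records with NULL priority
Step 3: These records will have priority set to 'standard'
Step 4: Records already having priority = 'standard': 0
Step 5: Answer: 3 + 0 = 3 records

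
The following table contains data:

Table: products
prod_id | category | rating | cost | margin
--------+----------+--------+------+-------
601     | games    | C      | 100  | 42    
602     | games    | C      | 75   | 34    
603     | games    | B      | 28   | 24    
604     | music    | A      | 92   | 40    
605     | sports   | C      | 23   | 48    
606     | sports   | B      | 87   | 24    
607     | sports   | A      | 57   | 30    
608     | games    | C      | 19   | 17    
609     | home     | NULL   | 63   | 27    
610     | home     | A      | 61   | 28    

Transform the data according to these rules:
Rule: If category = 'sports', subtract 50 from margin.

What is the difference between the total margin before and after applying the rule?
150

Step 1: Original sum of margin = 314
Step 2: 3 records have category = 'sports'
Step 3: Each affected record changes by -50
Step 4: Total change = 3 × -50 = -150
Step 5: New sum = 314 + -150 = 164
Step 6: Difference = |164 - 314| = 150
        (Sum decreased by 150)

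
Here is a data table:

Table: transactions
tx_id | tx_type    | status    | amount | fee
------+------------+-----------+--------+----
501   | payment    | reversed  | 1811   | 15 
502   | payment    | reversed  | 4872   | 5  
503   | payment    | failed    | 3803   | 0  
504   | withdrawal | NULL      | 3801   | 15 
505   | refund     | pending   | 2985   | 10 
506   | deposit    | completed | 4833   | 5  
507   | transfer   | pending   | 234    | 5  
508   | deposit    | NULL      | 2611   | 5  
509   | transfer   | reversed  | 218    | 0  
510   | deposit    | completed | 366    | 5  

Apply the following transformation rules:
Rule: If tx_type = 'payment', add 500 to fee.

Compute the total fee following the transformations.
1565

Step 1: Count records where tx_type = 'payment': 3
Step 2: Total bonus added: 3 × 500 = 1500
Step 3: Original sum of fee: 65
Step 4: Final sum = 65 + 1500 = 1565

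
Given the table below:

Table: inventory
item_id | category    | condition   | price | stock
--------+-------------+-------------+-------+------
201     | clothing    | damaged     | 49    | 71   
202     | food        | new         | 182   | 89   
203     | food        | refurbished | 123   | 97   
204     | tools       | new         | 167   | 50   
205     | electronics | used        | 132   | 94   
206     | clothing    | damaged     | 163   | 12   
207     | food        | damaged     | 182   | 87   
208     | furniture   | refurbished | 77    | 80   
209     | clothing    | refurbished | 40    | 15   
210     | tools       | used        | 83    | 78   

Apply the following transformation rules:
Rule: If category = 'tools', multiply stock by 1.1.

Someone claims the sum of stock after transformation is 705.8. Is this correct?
No, the correct result is 685.8.

Step 1: Calculate the correct sum after transformation
Step 2: Apply multiplier 1.1 to records where category = 'tools'
Step 3: Correct result = 685.8
Step 4: Claimed result = 705.8
Step 5: 685.8 ≠ 705.8
Conclusion: The claimed result is incorrect. The correct answer is 685.8.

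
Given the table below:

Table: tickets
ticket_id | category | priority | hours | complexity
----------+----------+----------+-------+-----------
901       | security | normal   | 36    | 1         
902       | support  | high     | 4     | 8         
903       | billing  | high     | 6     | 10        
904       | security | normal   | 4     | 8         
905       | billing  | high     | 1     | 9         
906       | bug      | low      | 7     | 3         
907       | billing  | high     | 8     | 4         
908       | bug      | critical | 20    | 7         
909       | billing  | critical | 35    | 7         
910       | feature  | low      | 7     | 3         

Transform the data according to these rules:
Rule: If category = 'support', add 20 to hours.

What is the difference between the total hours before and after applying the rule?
20

Step 1: Original sum of hours = 128
Step 2: 1 records have category = 'support'
Step 3: Each affected record changes by 20
Step 4: Total change = 1 × 20 = 20
Step 5: New sum = 128 + 20 = 148
Step 6: Difference = |148 - 128| = 20
        (Sum increased by 20)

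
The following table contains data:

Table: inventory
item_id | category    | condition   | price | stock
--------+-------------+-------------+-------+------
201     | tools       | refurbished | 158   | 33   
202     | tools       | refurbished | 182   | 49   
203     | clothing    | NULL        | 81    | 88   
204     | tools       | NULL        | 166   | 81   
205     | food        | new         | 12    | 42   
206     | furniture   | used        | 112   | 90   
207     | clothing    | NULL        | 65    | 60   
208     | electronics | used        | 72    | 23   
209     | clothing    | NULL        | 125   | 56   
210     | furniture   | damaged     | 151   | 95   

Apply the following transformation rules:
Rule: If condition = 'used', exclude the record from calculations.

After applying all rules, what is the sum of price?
940

Step 1: Identify records where condition = 'used'
Step 2: The excluded records sum to 184
Step 3: Original total price = 1124
Step 4: Remaining total = 1124 - 184 = 940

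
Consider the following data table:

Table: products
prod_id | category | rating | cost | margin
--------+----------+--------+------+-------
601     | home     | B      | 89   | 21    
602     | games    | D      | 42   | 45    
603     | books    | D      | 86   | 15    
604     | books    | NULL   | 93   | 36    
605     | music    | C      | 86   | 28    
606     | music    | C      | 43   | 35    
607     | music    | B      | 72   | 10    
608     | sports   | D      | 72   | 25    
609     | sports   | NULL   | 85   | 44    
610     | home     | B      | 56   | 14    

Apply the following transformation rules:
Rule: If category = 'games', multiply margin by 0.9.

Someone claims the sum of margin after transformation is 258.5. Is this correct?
No, the correct result is 268.5.

Step 1: Calculate the correct sum after transformation
Step 2: Apply multiplier 0.9 to records where category = 'games'
Step 3: Correct result = 268.5
Step 4: Claimed result = 258.5
Step 5: 268.5 ≠ 258.5
Conclusion: The claimed result is incorrect. The correct answer is 268.5.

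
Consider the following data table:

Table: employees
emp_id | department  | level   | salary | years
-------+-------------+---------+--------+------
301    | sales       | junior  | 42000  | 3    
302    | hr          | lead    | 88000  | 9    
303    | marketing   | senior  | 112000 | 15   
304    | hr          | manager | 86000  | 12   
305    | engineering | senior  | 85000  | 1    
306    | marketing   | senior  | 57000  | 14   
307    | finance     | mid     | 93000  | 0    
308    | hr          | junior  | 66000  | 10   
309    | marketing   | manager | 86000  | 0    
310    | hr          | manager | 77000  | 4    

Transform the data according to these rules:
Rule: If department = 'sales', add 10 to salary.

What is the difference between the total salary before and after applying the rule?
10

Step 1: Original sum of salary = 792000
Step 2: 1 records have department = 'sales'
Step 3: Each affected record changes by 10
Step 4: Total change = 1 × 10 = 10
Step 5: New sum = 792000 + 10 = 792010
Step 6: Difference = |792010 - 792000| = 10
        (Sum increased by 10)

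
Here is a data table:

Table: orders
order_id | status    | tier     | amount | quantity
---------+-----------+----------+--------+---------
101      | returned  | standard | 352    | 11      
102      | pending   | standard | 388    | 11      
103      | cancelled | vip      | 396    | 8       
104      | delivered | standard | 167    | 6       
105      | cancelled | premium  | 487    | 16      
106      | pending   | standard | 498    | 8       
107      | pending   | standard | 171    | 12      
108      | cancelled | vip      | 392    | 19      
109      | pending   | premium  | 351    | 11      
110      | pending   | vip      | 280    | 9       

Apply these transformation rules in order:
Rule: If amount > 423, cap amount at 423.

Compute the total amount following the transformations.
3343

Step 1: 2 records have amount > 423
Step 2: These records originally summed to 985
Step 3: After capping: 2 × 423 = 846
Step 4: Unaffected records sum: 2497
Step 5: Final sum = 846 + 2497 = 3343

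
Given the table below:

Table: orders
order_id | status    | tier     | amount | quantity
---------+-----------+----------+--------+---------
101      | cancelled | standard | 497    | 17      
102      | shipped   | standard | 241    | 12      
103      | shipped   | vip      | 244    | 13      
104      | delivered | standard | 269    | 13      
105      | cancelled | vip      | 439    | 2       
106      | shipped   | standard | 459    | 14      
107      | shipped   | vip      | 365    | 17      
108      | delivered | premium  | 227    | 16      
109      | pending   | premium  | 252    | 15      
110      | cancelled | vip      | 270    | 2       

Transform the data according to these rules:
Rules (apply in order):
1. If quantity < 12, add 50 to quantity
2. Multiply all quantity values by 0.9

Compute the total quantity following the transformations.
198.9

Step 1: Apply Rule 1 - Add 50 to records with quantity < 12
  - 2 records affected: 4 + (2 × 50) = 104
  - Unaffected records: 117
  - Sum after Rule 1: 221
Step 2: Apply Rule 2 - Multiply all by 0.9
  - 221 × 0.9 = 198.9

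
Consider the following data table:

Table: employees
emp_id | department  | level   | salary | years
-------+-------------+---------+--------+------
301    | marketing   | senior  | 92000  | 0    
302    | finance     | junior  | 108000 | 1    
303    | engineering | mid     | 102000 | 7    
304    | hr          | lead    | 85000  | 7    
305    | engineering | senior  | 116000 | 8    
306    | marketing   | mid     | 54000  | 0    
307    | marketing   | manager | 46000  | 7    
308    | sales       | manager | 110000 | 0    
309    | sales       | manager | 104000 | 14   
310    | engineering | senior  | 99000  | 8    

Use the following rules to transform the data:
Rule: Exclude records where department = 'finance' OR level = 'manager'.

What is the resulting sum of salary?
548000

Step 1: Find records where department = 'finance' OR level = 'manager'
Step 2: 4 records match, summing to 368000
Step 3: Original sum: 916000
Step 4: Remaining sum = 916000 - 368000 = 548000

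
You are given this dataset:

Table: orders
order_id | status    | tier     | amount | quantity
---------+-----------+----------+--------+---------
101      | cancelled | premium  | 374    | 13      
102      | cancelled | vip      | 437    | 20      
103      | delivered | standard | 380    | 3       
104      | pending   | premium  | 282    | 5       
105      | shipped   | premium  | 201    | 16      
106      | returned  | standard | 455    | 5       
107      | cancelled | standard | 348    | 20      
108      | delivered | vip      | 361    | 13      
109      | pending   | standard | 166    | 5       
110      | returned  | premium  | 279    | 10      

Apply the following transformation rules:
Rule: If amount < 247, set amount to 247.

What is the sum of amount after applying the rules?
3410

Step 1: 2 records have amount < 247
Step 2: These records originally summed to 367
Step 3: After setting to minimum: 2 × 247 = 494
Step 4: Unaffected records sum: 2916
Step 5: Final sum = 494 + 2916 = 3410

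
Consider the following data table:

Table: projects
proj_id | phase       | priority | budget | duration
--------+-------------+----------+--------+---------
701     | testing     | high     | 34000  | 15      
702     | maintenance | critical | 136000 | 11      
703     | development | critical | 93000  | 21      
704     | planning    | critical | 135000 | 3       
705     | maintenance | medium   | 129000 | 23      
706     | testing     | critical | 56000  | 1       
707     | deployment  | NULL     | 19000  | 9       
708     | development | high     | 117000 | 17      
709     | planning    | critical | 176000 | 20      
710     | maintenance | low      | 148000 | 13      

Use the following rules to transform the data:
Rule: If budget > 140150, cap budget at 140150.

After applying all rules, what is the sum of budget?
999300

Step 1: 2 records have budget > 140150
Step 2: These records originally summed to 324000
Step 3: After capping: 2 × 140150 = 280300
Step 4: Unaffected records sum: 719000
Step 5: Final sum = 280300 + 719000 = 999300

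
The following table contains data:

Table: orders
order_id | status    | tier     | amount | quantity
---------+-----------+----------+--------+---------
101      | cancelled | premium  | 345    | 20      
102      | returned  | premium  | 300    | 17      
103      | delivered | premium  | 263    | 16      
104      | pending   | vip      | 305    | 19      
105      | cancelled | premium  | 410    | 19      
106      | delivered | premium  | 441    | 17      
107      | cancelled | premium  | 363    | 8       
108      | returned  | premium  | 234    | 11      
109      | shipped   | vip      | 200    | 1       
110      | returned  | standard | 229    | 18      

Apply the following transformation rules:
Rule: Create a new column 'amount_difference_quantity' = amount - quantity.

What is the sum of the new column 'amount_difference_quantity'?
2944

Step 1: For each record, compute amount - quantity
Example calculations:
  345 - 20 = 325
  300 - 17 = 283
  263 - 16 = 247
  ...
Step 2: Sum all derived values
Step 3: Total = 2944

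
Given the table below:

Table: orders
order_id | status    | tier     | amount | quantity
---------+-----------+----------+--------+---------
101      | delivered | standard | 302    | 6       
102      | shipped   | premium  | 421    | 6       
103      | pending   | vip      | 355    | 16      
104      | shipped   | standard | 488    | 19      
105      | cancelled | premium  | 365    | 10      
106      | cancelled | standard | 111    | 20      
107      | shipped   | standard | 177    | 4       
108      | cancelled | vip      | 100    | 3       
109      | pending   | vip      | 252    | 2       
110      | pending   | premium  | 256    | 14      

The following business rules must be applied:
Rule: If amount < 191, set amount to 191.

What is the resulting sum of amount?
3012

Step 1: 3 records have amount < 191
Step 2: These records originally summed to 388
Step 3: After setting to minimum: 3 × 191 = 573
Step 4: Unaffected records sum: 2439
Step 5: Final sum = 573 + 2439 = 3012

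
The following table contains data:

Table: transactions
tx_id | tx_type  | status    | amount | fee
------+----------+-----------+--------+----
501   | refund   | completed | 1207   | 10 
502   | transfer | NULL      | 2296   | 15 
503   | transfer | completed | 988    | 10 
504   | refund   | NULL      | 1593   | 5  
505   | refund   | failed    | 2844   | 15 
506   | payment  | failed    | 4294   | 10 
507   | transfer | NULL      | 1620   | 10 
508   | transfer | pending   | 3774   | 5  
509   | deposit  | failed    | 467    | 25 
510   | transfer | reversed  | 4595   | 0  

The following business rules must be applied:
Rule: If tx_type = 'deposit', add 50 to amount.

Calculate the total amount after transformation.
23728

Step 1: Count records where tx_type = 'deposit': 1
Step 2: Total bonus added: 1 × 50 = 50
Step 3: Original sum of amount: 23678
Step 4: Final sum = 23678 + 50 = 23728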